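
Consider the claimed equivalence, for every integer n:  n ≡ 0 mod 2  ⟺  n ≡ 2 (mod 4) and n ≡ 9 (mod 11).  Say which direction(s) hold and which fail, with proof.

[⇒] This fails: n = 0 gives 0 ≡ 0 (mod 2) but 0 ≡ 0 (mod 4), so the conjunction on the right does not hold.

[⇐] Conversely, if n ≡ 2 (mod 4) and n ≡ 9 (mod 11), then by the Chinese remainder theorem n ≡ 42 (mod 44). Since 42 ≡ 0 (mod 2) and 2 ∣ 44, we get n ≡ 0 (mod 2).

(⇒) fails; (⇐) holds.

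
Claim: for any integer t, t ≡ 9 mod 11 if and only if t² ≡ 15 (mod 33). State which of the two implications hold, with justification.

Both directions fail.

Forward direction. This fails: take t = 20. Then 20 ≡ 9 (mod 11), but 20² = 400 ≡ 4 (mod 33), not 15.

Converse. This fails: take t = 24. Then 24² = 576 ≡ 15 (mod 33), yet 24 ≡ 2 (mod 11), not 9.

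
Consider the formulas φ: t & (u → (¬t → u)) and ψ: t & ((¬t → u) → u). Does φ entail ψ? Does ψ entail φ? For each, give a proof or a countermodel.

Only the reverse direction holds.

[⇒] This fails. Under t = T, u = F, the left side is true but the right side is false.

[⇐] Assume the antecedent. If t is true, t & (u → (¬t → u)) reduces to true regardless of the other variables. If t is false, the antecedent cannot hold. Either way t & (u → (¬t → u)) holds.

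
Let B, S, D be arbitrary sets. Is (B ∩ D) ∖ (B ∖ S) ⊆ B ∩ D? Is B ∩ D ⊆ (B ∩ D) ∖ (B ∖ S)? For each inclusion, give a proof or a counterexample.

(⟸) This inclusion fails. Take B = {1}, S = ∅, D = {1}; then 1 ∈ B ∩ D but 1 ∉ (B ∩ D) ∖ (B ∖ S).

(⟹) Let x ∈ (B ∩ D) ∖ (B ∖ S). Then x ∈ B ∩ S ∩ D, from which x ∈ B ∩ D.

Only the forward inclusion holds.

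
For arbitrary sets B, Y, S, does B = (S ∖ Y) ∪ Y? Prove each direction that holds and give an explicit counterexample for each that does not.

Forward inclusion. This inclusion fails. Take B = {1}, Y = ∅, S = ∅; then 1 ∈ B but 1 ∉ (S ∖ Y) ∪ Y.

Reverse inclusion. This inclusion fails. Take B = ∅, Y = {1}, S = ∅; then 1 ∈ (S ∖ Y) ∪ Y but 1 ∉ B.

Neither inclusion holds.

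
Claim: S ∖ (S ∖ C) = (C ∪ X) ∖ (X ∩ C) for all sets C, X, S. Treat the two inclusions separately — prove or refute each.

Both inclusions fail.

(⊆) This inclusion fails. Take C = {1}, X = {1}, S = {1}; then 1 ∈ S ∖ (S ∖ C) but 1 ∉ (C ∪ X) ∖ (X ∩ C).

(⊇) This inclusion fails. Take C = {1}, X = ∅, S = ∅; then 1 ∈ (C ∪ X) ∖ (X ∩ C) but 1 ∉ S ∖ (S ∖ C).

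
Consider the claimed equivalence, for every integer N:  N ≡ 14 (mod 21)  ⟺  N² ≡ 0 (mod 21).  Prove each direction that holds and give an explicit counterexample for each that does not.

Forward direction. This fails: take N = 14. Then 14 ≡ 14 (mod 21), but 14² = 196 ≡ 7 (mod 21), not 0.

Converse. This fails: take N = 0. Then 0² = 0 ≡ 0 (mod 21), yet 0 ≡ 0 (mod 21), not 14.

(⇒) fails and (⇐) fails.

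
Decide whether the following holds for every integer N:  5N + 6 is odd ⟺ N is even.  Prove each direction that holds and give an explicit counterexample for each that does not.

Both directions fail.

(⟹) This fails: N = 7 gives 5N + 6 = 41, which is odd, but 7 is odd, not even.

(⟸) This also fails: N = 2 is even, but 5N + 6 = 16 is even, not odd.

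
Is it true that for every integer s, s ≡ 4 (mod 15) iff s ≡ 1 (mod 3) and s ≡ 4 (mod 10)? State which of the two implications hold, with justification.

(⇒) fails; (⇐) holds.

(⇒) This fails: s = 19 gives 19 ≡ 4 (mod 15) but 19 ≡ 9 (mod 10), so the conjunction on the right does not hold.

(⇐) Conversely, if s ≡ 1 (mod 3) and s ≡ 4 (mod 10), then by the Chinese remainder theorem s ≡ 4 (mod 30). Since 4 ≡ 4 (mod 15) and 15 ∣ 30, we get s ≡ 4 (mod 15).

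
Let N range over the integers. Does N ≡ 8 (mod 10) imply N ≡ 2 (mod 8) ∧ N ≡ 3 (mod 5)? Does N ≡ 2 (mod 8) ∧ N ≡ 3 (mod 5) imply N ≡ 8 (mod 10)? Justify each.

(⇒) fails; (⇐) holds.

Forward direction. This fails: N = 8 gives 8 ≡ 8 (mod 10) but 8 ≡ 0 (mod 8), so the conjunction on the right does not hold.

Converse. If N ≡ 2 (mod 8) and N ≡ 3 (mod 5), then by the Chinese remainder theorem N ≡ 18 (mod 40). Since 18 ≡ 8 (mod 10) and 10 ∣ 40, we get N ≡ 8 (mod 10).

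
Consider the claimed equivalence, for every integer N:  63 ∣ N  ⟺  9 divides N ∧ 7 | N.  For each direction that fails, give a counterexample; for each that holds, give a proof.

Both directions hold.

(→) If 63 ∣ N, write N = 63q. Since 63 = 7·9, N = 9·(7q), so 9 ∣ N; and since 63 = 9·7, N = 7·(9q), so 7 ∣ N.

(←) Suppose 9 ∣ N and 7 ∣ N. Any common multiple of 9 and 7 is a multiple of their lcm; here gcd(9, 7) = 1, so lcm(9, 7) = 9·7 = 63, so 63 ∣ N.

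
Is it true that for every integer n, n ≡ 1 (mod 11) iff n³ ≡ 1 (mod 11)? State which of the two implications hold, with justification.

Equivalent; both directions hold.

Forward direction. Suppose n ≡ 1 (mod 11). Write n = 11j + 1. Then (11j + 1)³ = 1331j³ + 363j² + 33j + 1 = 11(121j³ + 33j² + 3j) + 1, so n³ ≡ 1 (mod 11).

Converse. For the converse, argue contrapositively. If n ≢ 1 (mod 11), then n is congruent to one of 0, 2, 3, 4, 5, 6, 7, 8, 9, 10 modulo 11, and these give n³ ≡ 0, 8, 5, 9, 4, 7, 2, 6, 3, 10 respectively — never 1.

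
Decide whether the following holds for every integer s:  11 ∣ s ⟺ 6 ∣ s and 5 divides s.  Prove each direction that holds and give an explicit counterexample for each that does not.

Forward direction. This fails: take s = 11. Certainly 11 ∣ 11, but 6 ∤ 11.

Converse. This fails: take s = 30. Both 6 ∣ 30 and 5 ∣ 30, yet 30 is not a multiple of 11 (since 30 = 2·11 + 8), so 11 ∤ 30.

Neither implication holds.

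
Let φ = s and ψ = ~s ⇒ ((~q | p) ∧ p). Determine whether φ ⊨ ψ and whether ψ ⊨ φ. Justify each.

Only the forward implication holds.

(⟸) This fails. Under s = F, p = T, q = F, the left side is false but the right side is true.

(⟹) Assume the antecedent. If s is true, ~s ⇒ ((~q | p) ∧ p) reduces to true regardless of the other variables. If s is false, the antecedent cannot hold. Either way ~s ⇒ ((~q | p) ∧ p) holds.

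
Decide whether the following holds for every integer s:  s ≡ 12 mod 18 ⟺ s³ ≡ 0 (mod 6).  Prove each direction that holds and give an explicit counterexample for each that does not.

(→) Suppose s ≡ 12 (mod 18). Then s³ ≡ 12³ = 1728 (mod 18), and since 6 ∣ 18, also s³ ≡ 0 (mod 6).

(←) This fails: take s = 0. Then 0³ = 0 ≡ 0 (mod 6), yet 0 ≡ 0 (mod 18), not 12.

Only the forward direction holds.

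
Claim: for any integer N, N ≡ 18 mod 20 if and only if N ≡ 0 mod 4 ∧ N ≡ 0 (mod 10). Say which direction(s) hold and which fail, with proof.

[⇒] This fails: N = 18 gives 18 ≡ 18 (mod 20) but 18 ≡ 2 (mod 4), so the conjunction on the right does not hold.

[⇐] This fails: N = 0 satisfies both congruences on the right (0 ≡ 0 mod 4 and 0 ≡ 0 mod 10) yet 0 ≡ 0 (mod 20), not 18.

(⇒) fails and (⇐) fails.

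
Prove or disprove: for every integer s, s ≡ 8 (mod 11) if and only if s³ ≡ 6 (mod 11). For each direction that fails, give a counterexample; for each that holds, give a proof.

[⇒] Suppose s ≡ 8 (mod 11). Write s = 11j + 8. Then (11j + 8)³ = 1331j³ + 2904j² + 2112j + 512 = 11(121j³ + 264j² + 192j + 46) + 6, so s³ ≡ 6 (mod 11).

[⇐] For the converse, argue contrapositively. If s ≢ 8 (mod 11), then s is congruent to one of 0, 1, 2, 3, 4, 5, 6, 7, 9, 10 modulo 11, and these give s³ ≡ 0, 1, 8, 5, 9, 4, 7, 2, 3, 10 respectively — never 6.

Both directions hold; the statement is true.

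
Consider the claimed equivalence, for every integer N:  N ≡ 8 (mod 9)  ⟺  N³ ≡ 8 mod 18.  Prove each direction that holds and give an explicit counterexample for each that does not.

(⟹) This fails: take N = 17. Then 17 ≡ 8 (mod 9), but 17³ = 4913 ≡ 17 (mod 18), not 8.

(⟸) This fails: take N = 2. Then 2³ = 8 ≡ 8 (mod 18), yet 2 ≡ 2 (mod 9), not 8.

Both directions fail.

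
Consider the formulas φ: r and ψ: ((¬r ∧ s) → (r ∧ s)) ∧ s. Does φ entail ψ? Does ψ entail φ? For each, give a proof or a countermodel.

(→) This fails. Under r = T, s = F, the left side is true but the right side is false.

(←) Assume the antecedent. If r is true, r reduces to true regardless of the other variables. If r is false, the antecedent cannot hold. Either way r holds.

Not equivalent: only (⇐) holds.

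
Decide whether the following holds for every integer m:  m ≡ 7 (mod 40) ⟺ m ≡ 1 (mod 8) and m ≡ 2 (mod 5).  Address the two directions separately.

(⟹) This fails: m = 7 gives 7 ≡ 7 (mod 40) but 7 ≡ 7 (mod 8), so the conjunction on the right does not hold.

(⟸) This fails: m = 17 satisfies both congruences on the right (17 ≡ 1 mod 8 and 17 ≡ 2 mod 5) yet 17 ≡ 17 (mod 40), not 7.

Both directions fail.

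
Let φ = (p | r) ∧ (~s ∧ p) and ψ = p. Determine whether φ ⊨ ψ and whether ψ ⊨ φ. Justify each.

(⇒) Assume the antecedent. If p is true, p reduces to true regardless of the other variables. If p is false, the antecedent cannot hold. Either way p holds.

(⇐) This fails. Under p = T, r = F, s = T, the left side is false but the right side is true.

Only the forward implication holds.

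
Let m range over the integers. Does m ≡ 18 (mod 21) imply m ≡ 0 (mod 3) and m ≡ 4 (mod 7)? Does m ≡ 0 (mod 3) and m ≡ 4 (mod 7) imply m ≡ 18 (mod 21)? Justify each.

Both directions hold; the statement is true.

(⇒) Suppose m ≡ 18 (mod 21); write m = 21j + 18. Since 3 ∣ 21, reducing mod 3 gives m ≡ 18 ≡ 0 (mod 3); since 7 ∣ 21, reducing mod 7 gives m ≡ 18 ≡ 4 (mod 7).

(⇐) Conversely, if m ≡ 0 (mod 3) and m ≡ 4 (mod 7), then by the Chinese remainder theorem m ≡ 18 (mod 21). This is exactly m ≡ 18 (mod 21).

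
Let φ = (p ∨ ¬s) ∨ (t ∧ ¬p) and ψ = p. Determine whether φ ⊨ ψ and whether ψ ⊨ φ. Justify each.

(⇒) fails; (⇐) holds.

(←) Assume the antecedent. If s is true, the antecedent forces (s = T, t = F, p = T) or (s = T, t = T, p = T), and (p ∨ ¬s) ∨ (t ∧ ¬p) holds there. If s is false, (p ∨ ¬s) ∨ (t ∧ ¬p) reduces to true regardless of the other variables. Either way (p ∨ ¬s) ∨ (t ∧ ¬p) holds.

(→) This fails. Under s = F, t = F, p = F, the left side is true but the right side is false.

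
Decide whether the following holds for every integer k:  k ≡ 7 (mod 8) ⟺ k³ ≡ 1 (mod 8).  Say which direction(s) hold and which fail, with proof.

(⇒) fails and (⇐) fails.

Forward direction. This fails: take k = 7. Then 7 ≡ 7 (mod 8), but 7³ = 343 ≡ 7 (mod 8), not 1.

Converse. This fails: take k = 1. Then 1³ = 1 ≡ 1 (mod 8), yet 1 ≡ 1 (mod 8), not 7.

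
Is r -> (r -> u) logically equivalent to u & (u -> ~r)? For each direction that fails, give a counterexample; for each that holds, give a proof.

(⇒) fails; (⇐) holds.

Forward direction. This fails. Under u = F, r = F, the left side is true but the right side is false.

Converse. Assume the antecedent. If u is true, r -> (r -> u) reduces to true regardless of the other variables. If u is false, the antecedent cannot hold. Either way r -> (r -> u) holds.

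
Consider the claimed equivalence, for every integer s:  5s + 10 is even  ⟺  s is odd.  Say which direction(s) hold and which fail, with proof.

Forward direction. This fails: s = 2 gives 5s + 10 = 20, which is even, but 2 is even, not odd.

Converse. This also fails: s = 5 is odd, but 5s + 10 = 35 is odd, not even.

Neither implication holds.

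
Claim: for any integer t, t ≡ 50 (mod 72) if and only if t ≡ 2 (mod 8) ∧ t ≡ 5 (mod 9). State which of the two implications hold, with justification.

Both directions hold; the statement is true.

(→) Suppose t ≡ 50 (mod 72); write t = 72j + 50. Since 8 ∣ 72, reducing mod 8 gives t ≡ 50 ≡ 2 (mod 8); since 9 ∣ 72, reducing mod 9 gives t ≡ 50 ≡ 5 (mod 9).

(←) Conversely, if t ≡ 2 (mod 8) and t ≡ 5 (mod 9), then by the Chinese remainder theorem t ≡ 50 (mod 72). This is exactly t ≡ 50 (mod 72).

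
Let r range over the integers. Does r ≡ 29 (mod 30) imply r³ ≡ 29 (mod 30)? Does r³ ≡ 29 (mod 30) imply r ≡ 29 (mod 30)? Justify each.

Both implications hold.

(→) Suppose r ≡ 29 (mod 30). Write r = 30j + 29. Then (30j + 29)³ = 27000j³ + 78300j² + 75690j + 24389 = 30(900j³ + 2610j² + 2523j + 812) + 29, so r³ ≡ 29 (mod 30).

(←) Conversely, suppose r³ ≡ 29 (mod 30). The only residue r in {0, …, 29} with r³ ≡ 29 (mod 30) is r = 29, so r ≡ 29 (mod 30).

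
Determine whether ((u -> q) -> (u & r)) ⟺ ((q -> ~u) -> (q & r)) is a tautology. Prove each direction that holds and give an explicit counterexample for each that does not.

Neither direction holds.

(⟹) This fails. Under u = T, q = F, r = F, the left side is true but the right side is false.

(⟸) This fails. Under u = T, q = T, r = F, the left side is false but the right side is true.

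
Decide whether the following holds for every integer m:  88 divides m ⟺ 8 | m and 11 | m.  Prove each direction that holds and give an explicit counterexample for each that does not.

Both directions hold.

(→) If 88 ∣ m, write m = 88q. Since 88 = 11·8, m = 8·(11q), so 8 ∣ m; and since 88 = 8·11, m = 11·(8q), so 11 ∣ m.

(←) Suppose 8 ∣ m and 11 ∣ m. Any common multiple of 8 and 11 is a multiple of their lcm; here gcd(8, 11) = 1, so lcm(8, 11) = 8·11 = 88, so 88 ∣ m.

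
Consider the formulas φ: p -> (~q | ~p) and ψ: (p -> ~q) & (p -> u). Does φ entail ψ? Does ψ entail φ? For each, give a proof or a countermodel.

(⇒) fails; (⇐) holds.

(⟹) This fails. Under u = F, p = T, q = F, the left side is true but the right side is false.

(⟸) Assume the antecedent. If p is true, the antecedent forces (u = T, p = T, q = F), and p -> (~q | ~p) holds there. If p is false, p -> (~q | ~p) reduces to true regardless of the other variables. Either way p -> (~q | ~p) holds.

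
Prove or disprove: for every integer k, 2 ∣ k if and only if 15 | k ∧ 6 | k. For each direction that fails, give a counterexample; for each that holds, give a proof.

[⇒] This fails: take k = 2. Certainly 2 ∣ 2, but 15 ∤ 2.

[⇐] Suppose 15 ∣ k and 6 ∣ k. Any common multiple of 15 and 6 is a multiple of their lcm; here lcm(15, 6) = 15·6/gcd(15, 6) = 90/3 = 30, so 30 ∣ k. Since 2 ∣ 30, it follows that 2 ∣ k.

Only the reverse direction holds.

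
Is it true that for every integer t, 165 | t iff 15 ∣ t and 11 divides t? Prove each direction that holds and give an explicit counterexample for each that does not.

[⇐] Suppose 15 ∣ t and 11 ∣ t. Any common multiple of 15 and 11 is a multiple of their lcm; here gcd(15, 11) = 1, so lcm(15, 11) = 15·11 = 165, so 165 ∣ t.

[⇒] If 165 ∣ t, write t = 165q. Since 165 = 11·15, t = 15·(11q), so 15 ∣ t; and since 165 = 15·11, t = 11·(15q), so 11 ∣ t.

Both directions hold.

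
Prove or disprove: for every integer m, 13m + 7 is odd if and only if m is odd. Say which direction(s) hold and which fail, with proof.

[⇒] This fails: m = 0 gives 13m + 7 = 7, which is odd, but 0 is even, not odd.

[⇐] This also fails: m = 5 is odd, but 13m + 7 = 72 is even, not odd.

Neither implication holds.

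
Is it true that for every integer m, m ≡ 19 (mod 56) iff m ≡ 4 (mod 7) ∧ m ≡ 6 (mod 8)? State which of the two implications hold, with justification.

(→) This fails: m = 19 gives 19 ≡ 19 (mod 56) but 19 ≡ 5 (mod 7), so the conjunction on the right does not hold.

(←) This fails: m = 46 satisfies both congruences on the right (46 ≡ 4 mod 7 and 46 ≡ 6 mod 8) yet 46 ≡ 46 (mod 56), not 19.

Neither implication holds.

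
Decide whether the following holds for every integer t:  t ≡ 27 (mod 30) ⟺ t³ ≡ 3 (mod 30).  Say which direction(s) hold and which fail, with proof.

(→) Suppose t ≡ 27 (mod 30). Write t = 30j + 27. Then (30j + 27)³ = 27000j³ + 72900j² + 65610j + 19683 = 30(900j³ + 2430j² + 2187j + 656) + 3, so t³ ≡ 3 (mod 30).

(←) Conversely, suppose t³ ≡ 3 (mod 30). The only residue r in {0, …, 29} with r³ ≡ 3 (mod 30) is r = 27, so t ≡ 27 (mod 30).

Both directions hold.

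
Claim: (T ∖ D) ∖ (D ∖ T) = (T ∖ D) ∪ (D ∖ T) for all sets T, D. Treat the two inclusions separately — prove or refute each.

Only the forward inclusion holds.

Forward inclusion. Let x ∈ (T ∖ D) ∖ (D ∖ T). Then x ∈ T and x ∉ D, from which x ∈ (T ∖ D) ∪ (D ∖ T).

Reverse inclusion. This inclusion fails. Take T = ∅, D = {1}; then 1 ∈ (T ∖ D) ∪ (D ∖ T) but 1 ∉ (T ∖ D) ∖ (D ∖ T).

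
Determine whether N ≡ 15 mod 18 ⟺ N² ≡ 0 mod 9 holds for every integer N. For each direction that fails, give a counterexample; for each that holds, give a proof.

(←) This fails: take N = 0. Then 0² = 0 ≡ 0 (mod 9), yet 0 ≡ 0 (mod 18), not 15.

(→) Suppose N ≡ 15 (mod 18). Then N² ≡ 15² = 225 (mod 18), and since 9 ∣ 18, also N² ≡ 0 (mod 9).

(⇒) holds; (⇐) fails.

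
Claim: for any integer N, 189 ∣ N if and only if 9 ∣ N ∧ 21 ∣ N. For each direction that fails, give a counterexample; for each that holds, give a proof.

(⇒) holds; (⇐) fails.

(⟹) If 189 ∣ N, write N = 189q. Since 189 = 21·9, N = 9·(21q), so 9 ∣ N; and since 189 = 9·21, N = 21·(9q), so 21 ∣ N.

(⟸) This fails: take N = 63. Both 9 ∣ 63 and 21 ∣ 63, yet 63 is not a multiple of 189 (since 63 = 0·189 + 63), so 189 ∤ 63.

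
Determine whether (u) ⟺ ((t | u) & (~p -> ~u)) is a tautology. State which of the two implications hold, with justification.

[⇒] This fails. Under u = T, t = F, p = F, the left side is true but the right side is false.

[⇐] This fails. Under u = F, t = T, p = F, the left side is false but the right side is true.

(⇒) fails and (⇐) fails.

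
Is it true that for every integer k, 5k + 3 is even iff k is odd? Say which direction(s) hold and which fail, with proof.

Both directions hold.

(⟹) Suppose 5k + 3 is even. Since 5 is odd, 5k and k have the same parity, so 5k + 3 ≡ k + 3 (mod 2). As 3 is odd, 5k + 3 is even exactly when k is odd. Thus k is odd.

(⟸) Conversely, suppose k is odd; write k = 2j + 1. Then 5k + 3 = 5·(2j + 1) + 3 = 2·5j + 8, which is even.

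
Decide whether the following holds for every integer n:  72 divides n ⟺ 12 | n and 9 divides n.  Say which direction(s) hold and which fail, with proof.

(⇒) holds; (⇐) fails.

(→) If 72 ∣ n, write n = 72q. Since 72 = 6·12, n = 12·(6q), so 12 ∣ n; and since 72 = 8·9, n = 9·(8q), so 9 ∣ n.

(←) This fails: take n = 36. Both 12 ∣ 36 and 9 ∣ 36, yet 36 is not a multiple of 72 (since 36 = 0·72 + 36), so 72 ∤ 36.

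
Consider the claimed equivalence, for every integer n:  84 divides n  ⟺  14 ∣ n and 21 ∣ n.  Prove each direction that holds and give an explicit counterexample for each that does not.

The forward direction holds; the converse fails.

(→) If 84 ∣ n, write n = 84q. Since 84 = 6·14, n = 14·(6q), so 14 ∣ n; and since 84 = 4·21, n = 21·(4q), so 21 ∣ n.

(←) This fails: take n = 42. Both 14 ∣ 42 and 21 ∣ 42, yet 42 is not a multiple of 84 (since 42 = 0·84 + 42), so 84 ∤ 42.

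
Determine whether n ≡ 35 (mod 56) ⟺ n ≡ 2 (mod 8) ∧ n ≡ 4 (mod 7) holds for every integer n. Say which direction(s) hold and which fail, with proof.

Forward direction. This fails: n = 35 gives 35 ≡ 35 (mod 56) but 35 ≡ 3 (mod 8), so the conjunction on the right does not hold.

Converse. This fails: n = 18 satisfies both congruences on the right (18 ≡ 2 mod 8 and 18 ≡ 4 mod 7) yet 18 ≡ 18 (mod 56), not 35.

Both directions fail.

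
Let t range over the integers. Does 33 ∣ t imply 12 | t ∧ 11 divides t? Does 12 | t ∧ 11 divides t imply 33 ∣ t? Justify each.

(→) This fails: take t = 33. Certainly 33 ∣ 33, but 12 ∤ 33.

(←) Suppose 12 ∣ t and 11 ∣ t. Any common multiple of 12 and 11 is a multiple of their lcm; here gcd(12, 11) = 1, so lcm(12, 11) = 12·11 = 132, so 132 ∣ t. Since 33 ∣ 132, it follows that 33 ∣ t.

The forward direction fails; the converse holds.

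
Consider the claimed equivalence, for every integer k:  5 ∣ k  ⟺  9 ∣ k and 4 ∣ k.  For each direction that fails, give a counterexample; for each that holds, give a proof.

Both directions fail.

(→) This fails: take k = 5. Certainly 5 ∣ 5, but 9 ∤ 5.

(←) This fails: take k = 36. Both 9 ∣ 36 and 4 ∣ 36, yet 36 is not a multiple of 5 (since 36 = 7·5 + 1), so 5 ∤ 36.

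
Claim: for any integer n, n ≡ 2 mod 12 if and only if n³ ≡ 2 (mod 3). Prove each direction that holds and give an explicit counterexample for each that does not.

(⇒) Suppose n ≡ 2 (mod 12). Then n³ ≡ 2³ = 8 (mod 12), and since 3 ∣ 12, also n³ ≡ 2 (mod 3).

(⇐) This fails: take n = 5. Then 5³ = 125 ≡ 2 (mod 3), yet 5 ≡ 5 (mod 12), not 2.

Only the forward direction holds.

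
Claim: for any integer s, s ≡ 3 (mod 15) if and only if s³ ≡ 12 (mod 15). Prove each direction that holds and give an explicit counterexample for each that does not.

Both directions hold.

Forward direction. Suppose s ≡ 3 (mod 15). Write s = 15j + 3. Then (15j + 3)³ = 3375j³ + 2025j² + 405j + 27 = 15(225j³ + 135j² + 27j + 1) + 12, so s³ ≡ 12 (mod 15).

Converse. Suppose s³ ≡ 12 (mod 15). The only residue r in {0, …, 14} with r³ ≡ 12 (mod 15) is r = 3, so s ≡ 3 (mod 15).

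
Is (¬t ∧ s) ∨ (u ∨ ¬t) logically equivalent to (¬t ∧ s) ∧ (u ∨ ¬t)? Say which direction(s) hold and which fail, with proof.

(→) This fails. Under u = F, s = F, t = F, the left side is true but the right side is false.

(←) Assume the antecedent. If u is true, (¬t ∧ s) ∨ (u ∨ ¬t) reduces to true regardless of the other variables. If u is false, the antecedent forces (u = F, s = T, t = F), and (¬t ∧ s) ∨ (u ∨ ¬t) holds there. Either way (¬t ∧ s) ∨ (u ∨ ¬t) holds.

Only the converse holds.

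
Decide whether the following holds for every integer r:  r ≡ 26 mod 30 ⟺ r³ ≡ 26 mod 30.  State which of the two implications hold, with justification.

Equivalent; both directions hold.

(⇒) Suppose r ≡ 26 mod 30. Write r = 30j + 26. Then (30j + 26)³ = 27000j³ + 70200j² + 60840j + 17576 = 30(900j³ + 2340j² + 2028j + 585) + 26, so r³ ≡ 26 (mod 30).

(⇐) Conversely, suppose r³ ≡ 26 (mod 30). The only residue r in {0, …, 29} with r³ ≡ 26 (mod 30) is r = 26, so r ≡ 26 (mod 30).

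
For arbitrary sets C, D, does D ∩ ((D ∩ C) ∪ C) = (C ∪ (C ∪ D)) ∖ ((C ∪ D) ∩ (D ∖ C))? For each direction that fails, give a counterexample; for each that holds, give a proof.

(⟹) Let x ∈ D ∩ ((D ∩ C) ∪ C). Then x ∈ C ∩ D, from which x ∈ (C ∪ (C ∪ D)) ∖ ((C ∪ D) ∩ (D ∖ C)).

(⟸) This inclusion fails. Take C = {1}, D = ∅; then 1 ∈ (C ∪ (C ∪ D)) ∖ ((C ∪ D) ∩ (D ∖ C)) but 1 ∉ D ∩ ((D ∩ C) ∪ C).

(⊆) holds; (⊇) fails.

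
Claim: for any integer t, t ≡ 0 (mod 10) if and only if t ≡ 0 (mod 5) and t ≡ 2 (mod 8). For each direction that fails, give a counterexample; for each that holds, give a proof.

Only the converse holds.

Forward direction. This fails: t = 0 gives 0 ≡ 0 (mod 10) but 0 ≡ 0 (mod 8), so the conjunction on the right does not hold.

Converse. If t ≡ 0 (mod 5) and t ≡ 2 (mod 8), then by the Chinese remainder theorem t ≡ 10 (mod 40). Since 10 ≡ 0 (mod 10) and 10 ∣ 40, we get t ≡ 0 (mod 10).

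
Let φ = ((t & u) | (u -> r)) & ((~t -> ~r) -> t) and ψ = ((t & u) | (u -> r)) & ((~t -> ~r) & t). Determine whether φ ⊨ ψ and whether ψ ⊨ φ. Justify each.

(⟸) Assume the antecedent. If r is true, the consequent reduces to true regardless of the other variables. If r is false, the antecedent forces (r = F, u = F, t = T) or (r = F, u = T, t = T), and the consequent holds there. Either way the consequent holds.

(⟹) This fails. Under r = T, u = F, t = F, the left side is true but the right side is false.

(⇒) fails; (⇐) holds.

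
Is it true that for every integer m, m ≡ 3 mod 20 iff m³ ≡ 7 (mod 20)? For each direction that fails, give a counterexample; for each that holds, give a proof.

[⇒] Suppose m ≡ 3 mod 20. Write m = 20j + 3. Then (20j + 3)³ = 8000j³ + 3600j² + 540j + 27 = 20(400j³ + 180j² + 27j + 1) + 7, so m³ ≡ 7 (mod 20).

[⇐] Conversely, suppose m³ ≡ 7 (mod 20). The only residue r in {0, …, 19} with r³ ≡ 7 (mod 20) is r = 3, so m ≡ 3 (mod 20).

Both directions hold; the statement is true.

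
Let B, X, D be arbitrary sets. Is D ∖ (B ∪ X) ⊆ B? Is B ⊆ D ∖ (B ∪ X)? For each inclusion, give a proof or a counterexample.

(⟹) This inclusion fails. Take B = ∅, X = ∅, D = {1}; then 1 ∈ D ∖ (B ∪ X) but 1 ∉ B.

(⟸) This inclusion fails. Take B = {1}, X = ∅, D = ∅; then 1 ∈ B but 1 ∉ D ∖ (B ∪ X).

Both inclusions fail.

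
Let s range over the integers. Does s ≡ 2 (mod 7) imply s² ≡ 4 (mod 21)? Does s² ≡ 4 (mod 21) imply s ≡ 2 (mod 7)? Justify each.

Neither direction holds.

(⇒) This fails: take s = 9. Then 9 ≡ 2 (mod 7), but 9² = 81 ≡ 18 (mod 21), not 4.

(⇐) This fails: take s = 5. Then 5² = 25 ≡ 4 (mod 21), yet 5 ≡ 5 (mod 7), not 2.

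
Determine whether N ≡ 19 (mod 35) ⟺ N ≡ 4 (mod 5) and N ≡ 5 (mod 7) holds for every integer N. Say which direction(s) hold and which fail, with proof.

Equivalent; both directions hold.

(⇒) Suppose N ≡ 19 (mod 35); write N = 35j + 19. Since 5 ∣ 35, reducing mod 5 gives N ≡ 19 ≡ 4 (mod 5); since 7 ∣ 35, reducing mod 7 gives N ≡ 19 ≡ 5 (mod 7).

(⇐) Conversely, if N ≡ 4 (mod 5) and N ≡ 5 (mod 7), then by the Chinese remainder theorem N ≡ 19 (mod 35). This is exactly N ≡ 19 (mod 35).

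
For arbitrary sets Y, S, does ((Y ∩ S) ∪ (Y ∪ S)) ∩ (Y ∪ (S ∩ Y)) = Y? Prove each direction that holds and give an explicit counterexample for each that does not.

Forward inclusion. Let x ∈ ((Y ∩ S) ∪ (Y ∪ S)) ∩ (Y ∪ (S ∩ Y)). Then either x ∈ Y and x ∉ S; or x ∈ Y ∩ S. In each case x ∈ Y, so ((Y ∩ S) ∪ (Y ∪ S)) ∩ (Y ∪ (S ∩ Y)) ⊆ Y.

Reverse inclusion. Let x ∈ Y. Then either x ∈ Y and x ∉ S; or x ∈ Y ∩ S. In each case x ∈ ((Y ∩ S) ∪ (Y ∪ S)) ∩ (Y ∪ (S ∩ Y)), so Y ⊆ ((Y ∩ S) ∪ (Y ∪ S)) ∩ (Y ∪ (S ∩ Y)).

The two sets are equal.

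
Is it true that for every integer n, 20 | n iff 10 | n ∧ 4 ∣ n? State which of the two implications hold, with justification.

Forward direction. If 20 ∣ n, write n = 20q. Since 20 = 2·10, n = 10·(2q), so 10 ∣ n; and since 20 = 5·4, n = 4·(5q), so 4 ∣ n.

Converse. Suppose 10 ∣ n and 4 ∣ n. Any common multiple of 10 and 4 is a multiple of their lcm; here lcm(10, 4) = 10·4/gcd(10, 4) = 40/2 = 20, so 20 ∣ n.

Both directions hold; the statement is true.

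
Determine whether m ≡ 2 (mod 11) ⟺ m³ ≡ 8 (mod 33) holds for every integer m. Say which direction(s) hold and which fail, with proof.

The forward direction fails; the converse holds.

[⇒] This fails: take m = 13. Then 13 ≡ 2 (mod 11), but 13³ = 2197 ≡ 19 (mod 33), not 8.

[⇐] Conversely, the residues r modulo 33 with r³ ≡ 8 (mod 33) are exactly {2}, and each is ≡ 2 (mod 11).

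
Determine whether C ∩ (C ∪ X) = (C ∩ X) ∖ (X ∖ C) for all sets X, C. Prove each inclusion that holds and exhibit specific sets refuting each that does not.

(⊇) Let x ∈ (C ∩ X) ∖ (X ∖ C). Then x ∈ X ∩ C, from which x ∈ C ∩ (C ∪ X).

(⊆) This inclusion fails. Take X = ∅, C = {1}; then 1 ∈ C ∩ (C ∪ X) but 1 ∉ (C ∩ X) ∖ (X ∖ C).

Only the reverse inclusion holds.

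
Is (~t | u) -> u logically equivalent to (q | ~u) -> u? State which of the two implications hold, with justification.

Not equivalent: only (⇐) holds.

[⇒] This fails. Under t = T, q = F, u = F, the left side is true but the right side is false.

[⇐] Assume the antecedent. If t is true, (~t | u) -> u reduces to true regardless of the other variables. If t is false, the antecedent forces (t = F, q = F, u = T) or (t = F, q = T, u = T), and (~t | u) -> u holds there. Either way (~t | u) -> u holds.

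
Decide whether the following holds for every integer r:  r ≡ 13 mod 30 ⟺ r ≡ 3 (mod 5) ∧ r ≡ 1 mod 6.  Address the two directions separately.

(⟹) Suppose r ≡ 13 (mod 30); write r = 30j + 13. Since 5 ∣ 30, reducing mod 5 gives r ≡ 13 ≡ 3 (mod 5); since 6 ∣ 30, reducing mod 6 gives r ≡ 13 ≡ 1 (mod 6).

(⟸) Conversely, if r ≡ 3 (mod 5) and r ≡ 1 (mod 6), then by the Chinese remainder theorem r ≡ 13 (mod 30). This is exactly r ≡ 13 (mod 30).

Equivalent; both directions hold.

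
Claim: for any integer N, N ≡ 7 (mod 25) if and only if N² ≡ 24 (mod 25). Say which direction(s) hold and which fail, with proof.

Not equivalent: only (⇒) holds.

(⇒) Suppose N ≡ 7 (mod 25). Write N = 25j + 7. Then (25j + 7)² = 625j² + 350j + 49 = 25(25j² + 14j + 1) + 24, so N² ≡ 24 (mod 25).

(⇐) This fails: take N = 18. Then 18² = 324 ≡ 24 (mod 25), yet 18 ≡ 18 (mod 25), not 7.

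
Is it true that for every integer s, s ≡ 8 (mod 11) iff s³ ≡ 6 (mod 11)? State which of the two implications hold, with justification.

Forward direction. Suppose s ≡ 8 (mod 11). Write s = 11j + 8. Then (11j + 8)³ = 1331j³ + 2904j² + 2112j + 512 = 11(121j³ + 264j² + 192j + 46) + 6, so s³ ≡ 6 (mod 11).

Converse. Suppose s³ ≡ 6 (mod 11). The only residue r in {0, …, 10} with r³ ≡ 6 (mod 11) is r = 8, so s ≡ 8 (mod 11).

Both directions hold; the statement is true.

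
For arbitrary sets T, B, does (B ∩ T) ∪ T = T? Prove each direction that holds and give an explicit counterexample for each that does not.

Both inclusions hold; the sets are equal.

Forward inclusion. Let x ∈ (B ∩ T) ∪ T. Then either x ∈ T and x ∉ B; or x ∈ T ∩ B. In each case x ∈ T, so (B ∩ T) ∪ T ⊆ T.

Reverse inclusion. Let x ∈ T. Then either x ∈ T and x ∉ B; or x ∈ T ∩ B. In each case x ∈ (B ∩ T) ∪ T, so T ⊆ (B ∩ T) ∪ T.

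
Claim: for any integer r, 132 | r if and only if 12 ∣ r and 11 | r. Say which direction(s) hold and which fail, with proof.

(→) If 132 ∣ r, write r = 132q. Since 132 = 11·12, r = 12·(11q), so 12 ∣ r; and since 132 = 12·11, r = 11·(12q), so 11 ∣ r.

(←) Suppose 12 ∣ r and 11 ∣ r. Any common multiple of 12 and 11 is a multiple of their lcm; here gcd(12, 11) = 1, so lcm(12, 11) = 12·11 = 132, so 132 ∣ r.

Both directions hold; the statement is true.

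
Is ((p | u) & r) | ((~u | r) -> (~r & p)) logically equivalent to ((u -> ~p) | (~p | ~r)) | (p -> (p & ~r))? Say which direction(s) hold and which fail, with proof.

Neither implication holds.

(→) This fails. Under u = T, r = T, p = T, the left side is true but the right side is false.

(←) This fails. Under u = F, r = F, p = F, the left side is false but the right side is true.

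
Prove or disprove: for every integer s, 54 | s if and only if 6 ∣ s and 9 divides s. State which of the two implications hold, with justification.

(⇒) If 54 ∣ s, write s = 54q. Since 54 = 9·6, s = 6·(9q), so 6 ∣ s; and since 54 = 6·9, s = 9·(6q), so 9 ∣ s.

(⇐) This fails: take s = 18. Both 6 ∣ 18 and 9 ∣ 18, yet 18 is not a multiple of 54 (since 18 = 0·54 + 18), so 54 ∤ 18.

Only the forward direction holds.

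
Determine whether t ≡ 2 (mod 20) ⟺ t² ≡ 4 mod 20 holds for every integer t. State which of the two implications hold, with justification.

Converse. This fails: take t = 8. Then 8² = 64 ≡ 4 (mod 20), yet 8 ≡ 8 (mod 20), not 2.

Forward direction. Suppose t ≡ 2 (mod 20). Write t = 20j + 2. Then (20j + 2)² = 400j² + 80j + 4 = 20(20j² + 4j) + 4, so t² ≡ 4 (mod 20).

The forward direction holds; the converse fails.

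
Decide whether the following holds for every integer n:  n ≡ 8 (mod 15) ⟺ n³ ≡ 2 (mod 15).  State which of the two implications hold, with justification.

Equivalent; both directions hold.

(⇒) Suppose n ≡ 8 (mod 15). Write n = 15j + 8. Then (15j + 8)³ = 3375j³ + 5400j² + 2880j + 512 = 15(225j³ + 360j² + 192j + 34) + 2, so n³ ≡ 2 (mod 15).

(⇐) Conversely, suppose n³ ≡ 2 (mod 15). The only residue r in {0, …, 14} with r³ ≡ 2 (mod 15) is r = 8, so n ≡ 8 (mod 15).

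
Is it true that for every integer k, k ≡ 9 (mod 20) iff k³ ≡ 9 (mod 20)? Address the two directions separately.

Equivalent; both directions hold.

Forward direction. Suppose k ≡ 9 (mod 20). Write k = 20j + 9. Then (20j + 9)³ = 8000j³ + 10800j² + 4860j + 729 = 20(400j³ + 540j² + 243j + 36) + 9, so k³ ≡ 9 (mod 20).

Converse. Suppose k³ ≡ 9 (mod 20). The only residue r in {0, …, 19} with r³ ≡ 9 (mod 20) is r = 9, so k ≡ 9 (mod 20).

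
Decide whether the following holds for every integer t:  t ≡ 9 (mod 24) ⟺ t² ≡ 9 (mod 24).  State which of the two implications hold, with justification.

(⇒) Suppose t ≡ 9 (mod 24). Write t = 24j + 9. Then (24j + 9)² = 576j² + 432j + 81 = 24(24j² + 18j + 3) + 9, so t² ≡ 9 (mod 24).

(⇐) This fails: take t = 3. Then 3² = 9 ≡ 9 (mod 24), yet 3 ≡ 3 (mod 24), not 9.

Not equivalent: only (⇒) holds.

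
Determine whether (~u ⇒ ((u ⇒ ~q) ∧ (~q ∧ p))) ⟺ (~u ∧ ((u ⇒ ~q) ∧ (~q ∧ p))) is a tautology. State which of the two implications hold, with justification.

Only the converse holds.

[⇒] This fails. Under q = F, u = T, p = F, the left side is true but the right side is false.

[⇐] Assume the antecedent. If q is true, the antecedent cannot hold. If q is false, the antecedent forces (q = F, u = F, p = T), and ~u ⇒ ((u ⇒ ~q) ∧ (~q ∧ p)) holds there. Either way ~u ⇒ ((u ⇒ ~q) ∧ (~q ∧ p)) holds.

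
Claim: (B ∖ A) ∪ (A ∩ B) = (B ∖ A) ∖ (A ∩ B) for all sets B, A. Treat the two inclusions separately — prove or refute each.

(⊆) fails; (⊇) holds.

(⟸) Let x ∈ (B ∖ A) ∖ (A ∩ B). Then x ∈ B and x ∉ A, from which x ∈ (B ∖ A) ∪ (A ∩ B).

(⟹) This inclusion fails. Take B = {1}, A = {1}; then 1 ∈ (B ∖ A) ∪ (A ∩ B) but 1 ∉ (B ∖ A) ∖ (A ∩ B).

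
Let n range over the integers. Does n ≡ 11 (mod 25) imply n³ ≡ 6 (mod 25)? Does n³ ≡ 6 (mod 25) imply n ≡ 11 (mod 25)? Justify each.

[⇒] Suppose n ≡ 11 (mod 25). Write n = 25j + 11. Then (25j + 11)³ = 15625j³ + 20625j² + 9075j + 1331 = 25(625j³ + 825j² + 363j + 53) + 6, so n³ ≡ 6 (mod 25).

[⇐] Conversely, suppose n³ ≡ 6 (mod 25). The only residue r in {0, …, 24} with r³ ≡ 6 (mod 25) is r = 11, so n ≡ 11 (mod 25).

Both implications hold.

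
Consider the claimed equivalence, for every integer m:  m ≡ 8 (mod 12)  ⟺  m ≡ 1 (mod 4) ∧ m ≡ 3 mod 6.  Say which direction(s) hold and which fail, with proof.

(→) This fails: m = 8 gives 8 ≡ 8 (mod 12) but 8 ≡ 0 (mod 4), so the conjunction on the right does not hold.

(←) This fails: m = 9 satisfies both congruences on the right (9 ≡ 1 mod 4 and 9 ≡ 3 mod 6) yet 9 ≡ 9 (mod 12), not 8.

(⇒) fails and (⇐) fails.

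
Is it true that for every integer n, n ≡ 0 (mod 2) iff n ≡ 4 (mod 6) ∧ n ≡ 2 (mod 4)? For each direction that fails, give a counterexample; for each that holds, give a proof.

Converse. If n ≡ 4 (mod 6) and n ≡ 2 (mod 4), then by the Chinese remainder theorem n ≡ 10 (mod 12). Since 10 ≡ 0 (mod 2) and 2 ∣ 12, we get n ≡ 0 (mod 2).

Forward direction. This fails: n = 0 gives 0 ≡ 0 (mod 2) but 0 ≡ 0 (mod 6), so the conjunction on the right does not hold.

Only the reverse direction holds.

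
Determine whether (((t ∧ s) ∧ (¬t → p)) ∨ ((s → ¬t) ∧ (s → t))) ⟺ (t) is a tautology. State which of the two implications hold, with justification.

Forward direction. This fails. Under p = F, t = F, s = F, the left side is true but the right side is false.

Converse. Assume the antecedent. If p is true, the antecedent forces (p = T, t = T, s = F) or (p = T, t = T, s = T), and the consequent holds there. If p is false, the antecedent forces (p = F, t = T, s = F) or (p = F, t = T, s = T), and the consequent holds there. Either way the consequent holds.

(⇒) fails; (⇐) holds.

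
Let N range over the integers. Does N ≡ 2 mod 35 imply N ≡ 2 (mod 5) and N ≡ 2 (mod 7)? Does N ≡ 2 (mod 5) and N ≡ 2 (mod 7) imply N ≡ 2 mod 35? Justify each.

Both implications hold.

(⇐) If N ≡ 2 (mod 5) and N ≡ 2 (mod 7), then by the Chinese remainder theorem N ≡ 2 (mod 35). This is exactly N ≡ 2 (mod 35).

(⇒) Suppose N ≡ 2 (mod 35); write N = 35j + 2. Since 5 ∣ 35, reducing mod 5 gives N ≡ 2 (mod 5); since 7 ∣ 35, reducing mod 7 gives N ≡ 2 (mod 7).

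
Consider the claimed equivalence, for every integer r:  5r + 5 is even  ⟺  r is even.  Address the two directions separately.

Both directions fail.

(→) This fails: r = 7 gives 5r + 5 = 40, which is even, but 7 is odd, not even.

(←) This also fails: r = 2 is even, but 5r + 5 = 15 is odd, not even.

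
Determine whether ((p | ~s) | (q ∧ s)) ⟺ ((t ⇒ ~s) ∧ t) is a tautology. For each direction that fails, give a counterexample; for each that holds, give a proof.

Only the converse holds.

(⇐) Assume the antecedent. If q is true, (p | ~s) | (q ∧ s) reduces to true regardless of the other variables. If q is false, the antecedent forces (q = F, p = F, s = F, t = T) or (q = F, p = T, s = F, t = T), and (p | ~s) | (q ∧ s) holds there. Either way (p | ~s) | (q ∧ s) holds.

(⇒) This fails. Under q = F, p = F, s = F, t = F, the left side is true but the right side is false.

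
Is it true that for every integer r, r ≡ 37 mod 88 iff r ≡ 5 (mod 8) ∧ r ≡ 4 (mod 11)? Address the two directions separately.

The biconditional holds.

(→) Suppose r ≡ 37 (mod 88); write r = 88j + 37. Since 8 ∣ 88, reducing mod 8 gives r ≡ 37 ≡ 5 (mod 8); since 11 ∣ 88, reducing mod 11 gives r ≡ 37 ≡ 4 (mod 11).

(←) Conversely, if r ≡ 5 (mod 8) and r ≡ 4 (mod 11), then by the Chinese remainder theorem r ≡ 37 (mod 88). This is exactly r ≡ 37 (mod 88).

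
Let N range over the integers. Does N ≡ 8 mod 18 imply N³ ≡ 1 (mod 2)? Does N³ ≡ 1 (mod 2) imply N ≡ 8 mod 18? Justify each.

Neither implication holds.

[⇒] This fails: take N = 8. Then 8 ≡ 8 (mod 18), but 8³ = 512 ≡ 0 (mod 2), not 1.

[⇐] This fails: take N = 1. Then 1³ = 1 ≡ 1 (mod 2), yet 1 ≡ 1 (mod 18), not 8.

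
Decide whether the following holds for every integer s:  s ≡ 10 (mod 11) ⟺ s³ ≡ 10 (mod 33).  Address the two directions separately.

Only the reverse direction holds.

(⇒) This fails: take s = 21. Then 21 ≡ 10 (mod 11), but 21³ = 9261 ≡ 21 (mod 33), not 10.

(⇐) Conversely, the residues r modulo 33 with r³ ≡ 10 (mod 33) are exactly {10}, and each is ≡ 10 (mod 11).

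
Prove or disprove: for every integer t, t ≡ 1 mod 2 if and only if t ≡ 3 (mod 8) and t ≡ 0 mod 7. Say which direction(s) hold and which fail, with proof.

Forward direction. This fails: t = 1 gives 1 ≡ 1 (mod 2) but 1 ≡ 1 (mod 8), so the conjunction on the right does not hold.

Converse. If t ≡ 3 (mod 8) and t ≡ 0 (mod 7), then by the Chinese remainder theorem t ≡ 35 (mod 56). Since 35 ≡ 1 (mod 2) and 2 ∣ 56, we get t ≡ 1 (mod 2).

Only the reverse direction holds.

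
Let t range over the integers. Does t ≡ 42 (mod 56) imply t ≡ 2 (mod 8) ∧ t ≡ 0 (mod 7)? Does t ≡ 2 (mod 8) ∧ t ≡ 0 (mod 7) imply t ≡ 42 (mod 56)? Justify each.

Both directions hold.

(←) If t ≡ 2 (mod 8) and t ≡ 0 (mod 7), then by the Chinese remainder theorem t ≡ 42 (mod 56). This is exactly t ≡ 42 (mod 56).

(→) Suppose t ≡ 42 (mod 56); write t = 56j + 42. Since 8 ∣ 56, reducing mod 8 gives t ≡ 42 ≡ 2 (mod 8); since 7 ∣ 56, reducing mod 7 gives t ≡ 42 ≡ 0 (mod 7).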